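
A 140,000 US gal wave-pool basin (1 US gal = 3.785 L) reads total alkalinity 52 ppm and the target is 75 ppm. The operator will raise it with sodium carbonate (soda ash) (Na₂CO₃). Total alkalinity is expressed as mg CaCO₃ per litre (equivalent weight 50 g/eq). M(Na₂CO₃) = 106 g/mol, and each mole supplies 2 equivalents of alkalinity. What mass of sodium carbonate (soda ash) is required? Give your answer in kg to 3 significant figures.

Volume: 140,000 US gal × 3.785 L/gal = 529,900 L.
Alkalinity to add: (75 − 52) = 23 mg/L as CaCO₃ × 529,900 L = 12,190 g as CaCO₃.
Equivalents: 12,190 g ÷ 50 g/eq = 243.8 eq.
Each mole of Na₂CO₃ supplies 2 eq, so 243.8 / 2 = 121.9 mol.
Mass: 121.9 mol × 106 g/mol = 12,920 g.

12.9 kg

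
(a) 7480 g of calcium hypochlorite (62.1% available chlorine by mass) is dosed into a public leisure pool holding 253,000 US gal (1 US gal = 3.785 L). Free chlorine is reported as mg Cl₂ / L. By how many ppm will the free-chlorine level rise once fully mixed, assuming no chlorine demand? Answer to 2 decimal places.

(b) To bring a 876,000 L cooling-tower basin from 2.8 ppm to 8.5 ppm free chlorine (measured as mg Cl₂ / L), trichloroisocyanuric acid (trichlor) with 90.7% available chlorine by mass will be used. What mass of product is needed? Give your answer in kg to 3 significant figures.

(a) 4.85 ppm; (b) 5.51 kg

(a) Volume: 253,000 US gal × 3.785 L/gal = 957,605 L.
(a) Available chlorine delivered: 7480 g × 0.621 = 4645 g as Cl₂.
(a) Concentration rise: 4645 g / 957,605 L = 4.851 mg/L = 4.85 ppm.

(b) Chlorine deficit: 8.5 − 2.8 = 5.7 ppm = 5.7 mg/L as Cl₂.
(b) Cl₂ equivalent needed: 5.7 mg/L × 876,000 L = 4,993,000 mg = 4993 g.
(b) Product at 90.7% available chlorine: 4993 / 0.907 = 5505 g.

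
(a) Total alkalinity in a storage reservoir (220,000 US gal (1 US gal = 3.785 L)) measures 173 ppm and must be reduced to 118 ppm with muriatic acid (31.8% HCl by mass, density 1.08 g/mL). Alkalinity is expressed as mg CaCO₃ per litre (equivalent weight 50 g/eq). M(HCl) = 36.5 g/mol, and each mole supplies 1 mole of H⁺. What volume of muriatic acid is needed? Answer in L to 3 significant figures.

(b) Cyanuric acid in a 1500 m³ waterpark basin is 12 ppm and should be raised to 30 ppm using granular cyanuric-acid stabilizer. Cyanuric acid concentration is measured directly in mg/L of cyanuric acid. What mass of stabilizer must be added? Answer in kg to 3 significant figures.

(a) Volume: 220,000 US gal × 3.785 L/gal = 832,700 L.
(a) Alkalinity to neutralize: (173 − 118) = 55 mg/L as CaCO₃ × 832,700 L = 45,800 g as CaCO₃.
(a) Equivalents of H⁺ required: 45,800 ÷ 50 g/eq = 916 eq = 916 mol HCl.
(a) Mass of HCl: 916 × 36.5 = 33,430 g.
(a) Mass of 31.8% solution: 33,430 / 0.318 = 105,100 g.
(a) Volume: 105,100 g ÷ 1.08 g/mL = 97,350 mL.

(b) Volume: 1500 m³ = 1,500,000 L.
(b) CYA to add: (30 − 12) = 18 mg/L × 1,500,000 L = 27,000 g cyanuric acid.

(a) 97.3 L; (b) 27.0 kg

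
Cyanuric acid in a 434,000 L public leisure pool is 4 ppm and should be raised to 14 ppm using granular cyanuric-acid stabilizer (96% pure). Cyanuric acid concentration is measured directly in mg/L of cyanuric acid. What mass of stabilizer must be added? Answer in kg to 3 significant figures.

CYA to add: (14 − 4) = 10 mg/L × 434,000 L = 4340 g cyanuric acid.
At 96% purity: 4340 / 0.96 = 4521 g product.

4.52 kg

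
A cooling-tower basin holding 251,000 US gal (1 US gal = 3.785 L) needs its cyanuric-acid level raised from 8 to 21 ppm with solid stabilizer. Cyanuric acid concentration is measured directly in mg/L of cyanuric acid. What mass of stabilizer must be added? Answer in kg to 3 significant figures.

12.4 kg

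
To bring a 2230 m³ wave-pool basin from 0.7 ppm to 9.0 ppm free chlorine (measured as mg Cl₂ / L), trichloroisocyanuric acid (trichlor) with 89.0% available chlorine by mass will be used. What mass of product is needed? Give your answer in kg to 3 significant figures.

20.8 kg

Volume: 2230 m³ = 2,230,000 L.
Chlorine deficit: 9.0 − 0.7 = 8.3 ppm = 8.3 mg/L as Cl₂.
Cl₂ equivalent needed: 8.3 mg/L × 2,230,000 L = 18,510,000 mg = 18,510 g.
Product at 89.0% available chlorine: 18,510 / 0.89 = 20,800 g.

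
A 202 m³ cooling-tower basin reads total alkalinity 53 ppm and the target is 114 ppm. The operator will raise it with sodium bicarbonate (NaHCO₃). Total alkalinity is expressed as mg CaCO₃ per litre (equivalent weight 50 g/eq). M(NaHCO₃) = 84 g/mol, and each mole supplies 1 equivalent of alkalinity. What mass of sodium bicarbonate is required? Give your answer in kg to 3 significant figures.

20.7 kg

Volume: 202 m³ = 202,000 L.
Alkalinity to add: (114 − 53) = 61 mg/L as CaCO₃ × 202,000 L = 12,320 g as CaCO₃.
Equivalents: 12,320 g ÷ 50 g/eq = 246.4 eq.
NaHCO₃ supplies 1 eq per mole → 246.4 mol.
Mass: 246.4 mol × 84 g/mol = 20,700 g.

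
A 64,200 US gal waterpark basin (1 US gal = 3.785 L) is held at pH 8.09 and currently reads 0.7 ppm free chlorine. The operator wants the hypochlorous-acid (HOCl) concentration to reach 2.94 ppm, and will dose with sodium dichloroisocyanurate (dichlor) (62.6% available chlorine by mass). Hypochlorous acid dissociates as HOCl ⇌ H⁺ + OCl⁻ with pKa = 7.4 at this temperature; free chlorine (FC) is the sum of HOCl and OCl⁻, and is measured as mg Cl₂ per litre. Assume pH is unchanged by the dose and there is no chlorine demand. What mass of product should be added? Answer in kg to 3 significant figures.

6.46 kg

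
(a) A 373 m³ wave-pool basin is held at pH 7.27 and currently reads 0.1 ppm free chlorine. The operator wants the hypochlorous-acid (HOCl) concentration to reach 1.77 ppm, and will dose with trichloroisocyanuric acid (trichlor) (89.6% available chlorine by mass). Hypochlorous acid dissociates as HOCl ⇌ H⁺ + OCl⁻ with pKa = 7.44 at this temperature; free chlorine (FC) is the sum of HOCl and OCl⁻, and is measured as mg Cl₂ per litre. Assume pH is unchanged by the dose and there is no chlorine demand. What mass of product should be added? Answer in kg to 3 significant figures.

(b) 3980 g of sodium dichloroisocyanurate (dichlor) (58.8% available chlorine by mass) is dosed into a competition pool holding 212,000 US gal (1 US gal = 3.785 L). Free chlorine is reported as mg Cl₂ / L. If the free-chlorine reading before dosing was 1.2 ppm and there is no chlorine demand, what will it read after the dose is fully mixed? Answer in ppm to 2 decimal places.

(a) Volume: 373 m³ = 373,000 L.
(a) [OCl⁻]/[HOCl] = 10^(pH − pKa) = 10^(7.27 − 7.44) = 0.6761; fraction as HOCl = 1/(1 + 0.6761) = 0.5966.
(a) Free chlorine required for 1.77 ppm HOCl: 1.77 / 0.5966 = 2.967 ppm.
(a) FC to add: 2.967 − 0.1 = 2.867 mg/L as Cl₂.
(a) Cl₂ equivalent: 2.867 mg/L × 373,000 L = 1069 g.
(a) Product at 89.6% available Cl: 1069 / 0.896 = 1193 g.

(b) Volume: 212,000 US gal × 3.785 L/gal = 802,420 L.
(b) Available chlorine delivered: 3980 g × 0.588 = 2340 g as Cl₂.
(b) Concentration rise: 2340 g / 802,420 L = 2.916 mg/L = 2.92 ppm.
(b) Final FC: 1.2 + 2.92 = 4.12 ppm.

(a) 1.19 kg; (b) 4.12 ppm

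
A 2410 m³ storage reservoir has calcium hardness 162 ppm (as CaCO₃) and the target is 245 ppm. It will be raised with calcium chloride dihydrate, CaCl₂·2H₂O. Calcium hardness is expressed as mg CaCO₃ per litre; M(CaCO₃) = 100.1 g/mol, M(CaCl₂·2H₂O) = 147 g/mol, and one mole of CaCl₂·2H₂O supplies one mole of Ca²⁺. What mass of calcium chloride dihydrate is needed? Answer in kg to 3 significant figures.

294 kg

Volume: 2410 m³ = 2,410,000 L.
Hardness to add: (245 − 162) = 83 mg/L as CaCO₃ × 2,410,000 L = 200,000 g as CaCO₃.
Moles of Ca²⁺ (1 mol Ca²⁺ ≡ 1 mol CaCO₃): 200,000 / 100.1 g/mol = 1998 mol.
Mass of CaCl₂·2H₂O: 1998 × 147 = 293,800 g.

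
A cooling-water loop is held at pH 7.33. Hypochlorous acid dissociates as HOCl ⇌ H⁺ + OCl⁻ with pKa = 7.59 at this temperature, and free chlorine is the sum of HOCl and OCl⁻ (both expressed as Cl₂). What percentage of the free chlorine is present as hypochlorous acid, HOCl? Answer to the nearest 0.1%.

64.5%

[OCl⁻]/[HOCl] = 10^(pH − pKa) = 10^(7.33 − 7.59) = 10^-0.26 = 0.5495.
Fraction as HOCl = 1 / (1 + 0.5495) = 0.6454.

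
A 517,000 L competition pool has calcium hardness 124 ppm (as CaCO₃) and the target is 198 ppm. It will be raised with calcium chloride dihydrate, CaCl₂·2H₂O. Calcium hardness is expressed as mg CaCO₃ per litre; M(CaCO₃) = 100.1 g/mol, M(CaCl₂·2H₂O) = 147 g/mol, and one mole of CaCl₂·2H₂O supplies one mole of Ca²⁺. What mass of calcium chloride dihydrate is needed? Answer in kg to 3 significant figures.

Hardness to add: (198 − 124) = 74 mg/L as CaCO₃ × 517,000 L = 38,260 g as CaCO₃.
Moles of Ca²⁺ (1 mol Ca²⁺ ≡ 1 mol CaCO₃): 38,260 / 100.1 g/mol = 382.2 mol.
Mass of CaCl₂·2H₂O: 382.2 × 147 = 56,180 g.

56.2 kg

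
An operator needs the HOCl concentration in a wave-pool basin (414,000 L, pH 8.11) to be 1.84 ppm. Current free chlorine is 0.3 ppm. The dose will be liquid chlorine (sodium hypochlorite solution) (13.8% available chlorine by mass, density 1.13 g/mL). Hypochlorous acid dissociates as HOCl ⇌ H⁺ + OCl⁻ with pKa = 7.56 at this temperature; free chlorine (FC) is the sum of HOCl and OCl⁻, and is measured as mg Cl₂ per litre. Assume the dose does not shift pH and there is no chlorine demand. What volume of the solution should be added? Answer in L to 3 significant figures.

21.4 L

[OCl⁻]/[HOCl] = 10^(pH − pKa) = 10^(8.11 − 7.56) = 3.548; fraction as HOCl = 1/(1 + 3.548) = 0.2199.
Free chlorine required for 1.84 ppm HOCl: 1.84 / 0.2199 = 8.369 ppm.
FC to add: 8.369 − 0.3 = 8.069 mg/L as Cl₂.
Cl₂ equivalent: 8.069 mg/L × 414,000 L = 3340 g.
Product at 13.8% available Cl: 3340 / 0.138 = 24,210 g.
Volume: 24,210 g ÷ 1.13 g/mL = 21,420 mL.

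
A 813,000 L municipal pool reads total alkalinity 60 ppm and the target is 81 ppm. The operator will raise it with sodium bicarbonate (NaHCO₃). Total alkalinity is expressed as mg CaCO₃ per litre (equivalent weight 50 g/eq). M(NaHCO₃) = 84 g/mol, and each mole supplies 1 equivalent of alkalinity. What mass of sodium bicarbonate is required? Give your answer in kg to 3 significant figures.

Alkalinity to add: (81 − 60) = 21 mg/L as CaCO₃ × 813,000 L = 17,070 g as CaCO₃.
Equivalents: 17,070 g ÷ 50 g/eq = 341.5 eq.
NaHCO₃ supplies 1 eq per mole → 341.5 mol.
Mass: 341.5 mol × 84 g/mol = 28,680 g.

28.7 kg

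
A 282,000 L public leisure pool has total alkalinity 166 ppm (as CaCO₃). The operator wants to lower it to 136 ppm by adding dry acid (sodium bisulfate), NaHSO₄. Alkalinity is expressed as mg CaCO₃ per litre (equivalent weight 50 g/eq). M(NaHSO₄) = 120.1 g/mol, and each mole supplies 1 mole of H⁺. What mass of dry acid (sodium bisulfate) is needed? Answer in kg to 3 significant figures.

Alkalinity to neutralize: (166 − 136) = 30 mg/L as CaCO₃ × 282,000 L = 8460 g as CaCO₃.
Equivalents of H⁺ required: 8460 ÷ 50 g/eq = 169.2 eq = 169.2 mol NaHSO₄.
Mass of NaHSO₄: 169.2 × 120.1 = 20,320 g.

20.3 kg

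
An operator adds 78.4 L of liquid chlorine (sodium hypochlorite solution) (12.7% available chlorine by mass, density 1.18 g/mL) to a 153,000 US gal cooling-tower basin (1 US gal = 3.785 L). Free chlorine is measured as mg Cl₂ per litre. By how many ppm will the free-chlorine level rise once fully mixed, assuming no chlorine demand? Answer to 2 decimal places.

20.29 ppm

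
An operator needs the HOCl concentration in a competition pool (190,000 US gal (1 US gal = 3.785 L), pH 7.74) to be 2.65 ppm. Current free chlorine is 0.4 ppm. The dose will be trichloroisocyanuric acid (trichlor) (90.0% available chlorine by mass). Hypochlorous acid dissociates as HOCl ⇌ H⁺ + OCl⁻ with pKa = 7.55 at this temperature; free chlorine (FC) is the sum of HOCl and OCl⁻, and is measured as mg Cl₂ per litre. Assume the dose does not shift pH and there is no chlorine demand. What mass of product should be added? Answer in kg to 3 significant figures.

5.08 kg

Volume: 190,000 US gal × 3.785 L/gal = 719,150 L.
[OCl⁻]/[HOCl] = 10^(pH − pKa) = 10^(7.74 − 7.55) = 1.549; fraction as HOCl = 1/(1 + 1.549) = 0.3923.
Free chlorine required for 2.65 ppm HOCl: 2.65 / 0.3923 = 6.754 ppm.
FC to add: 6.754 − 0.4 = 6.354 mg/L as Cl₂.
Cl₂ equivalent: 6.354 mg/L × 719,150 L = 4570 g.
Product at 90.0% available Cl: 4570 / 0.9 = 5077 g.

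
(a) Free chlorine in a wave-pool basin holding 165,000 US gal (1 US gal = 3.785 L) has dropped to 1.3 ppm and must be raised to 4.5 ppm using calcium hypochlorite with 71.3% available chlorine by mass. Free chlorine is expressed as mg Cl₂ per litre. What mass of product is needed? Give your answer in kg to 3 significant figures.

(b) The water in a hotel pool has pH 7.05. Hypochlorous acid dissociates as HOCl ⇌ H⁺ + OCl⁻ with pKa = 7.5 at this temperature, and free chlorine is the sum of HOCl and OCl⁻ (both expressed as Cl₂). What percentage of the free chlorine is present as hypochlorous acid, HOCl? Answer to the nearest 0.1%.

(a) Volume: 165,000 US gal × 3.785 L/gal = 624,525 L.
(a) Chlorine deficit: 4.5 − 1.3 = 3.2 ppm = 3.2 mg/L as Cl₂.
(a) Cl₂ equivalent needed: 3.2 mg/L × 624,525 L = 1,998,000 mg = 1998 g.
(a) Product at 71.3% available chlorine: 1998 / 0.713 = 2803 g.

(b) [OCl⁻]/[HOCl] = 10^(pH − pKa) = 10^(7.05 − 7.5) = 10^-0.45 = 0.3548.
(b) Fraction as HOCl = 1 / (1 + 0.3548) = 0.7381.

(a) 2.80 kg; (b) 73.8%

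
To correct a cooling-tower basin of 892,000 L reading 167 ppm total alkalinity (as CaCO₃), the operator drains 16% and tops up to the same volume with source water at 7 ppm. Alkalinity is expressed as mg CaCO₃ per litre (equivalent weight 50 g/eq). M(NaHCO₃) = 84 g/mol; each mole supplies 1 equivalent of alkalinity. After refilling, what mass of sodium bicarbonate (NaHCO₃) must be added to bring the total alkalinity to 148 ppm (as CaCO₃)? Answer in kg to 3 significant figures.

After draining 16% and refilling: 167 × 0.84 + 7 × 0.16 = 141.4 ppm.
Deficit to target: 148 − 141.4 = 6.6 mg/L.
As CaCO₃: 6.6 mg/L × 892,000 L = 5887 g; ÷ 50 g/eq ÷ 1 = 117.7 mol NaHCO₃.
Mass: 117.7 × 84 = 9890 g.

9.89 kg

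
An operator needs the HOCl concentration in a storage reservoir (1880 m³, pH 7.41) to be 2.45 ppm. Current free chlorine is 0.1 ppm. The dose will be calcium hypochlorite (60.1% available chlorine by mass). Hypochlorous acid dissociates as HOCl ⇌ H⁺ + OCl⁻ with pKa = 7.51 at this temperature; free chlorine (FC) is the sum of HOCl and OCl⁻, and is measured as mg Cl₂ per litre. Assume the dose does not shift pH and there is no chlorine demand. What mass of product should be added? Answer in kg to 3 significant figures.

13.4 kg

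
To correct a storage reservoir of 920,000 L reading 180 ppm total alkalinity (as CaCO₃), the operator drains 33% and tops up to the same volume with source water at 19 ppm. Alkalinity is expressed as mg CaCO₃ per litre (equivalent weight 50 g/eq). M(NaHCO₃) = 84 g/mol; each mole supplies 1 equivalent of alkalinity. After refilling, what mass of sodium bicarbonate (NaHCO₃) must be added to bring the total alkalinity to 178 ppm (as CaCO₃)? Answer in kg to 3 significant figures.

79.0 kg

After draining 33% and refilling: 180 × 0.67 + 19 × 0.33 = 126.87 ppm.
Deficit to target: 178 − 126.87 = 51.13 mg/L.
As CaCO₃: 51.13 mg/L × 920,000 L = 47,040 g; ÷ 50 g/eq ÷ 1 = 940.8 mol NaHCO₃.
Mass: 940.8 × 84 = 79,030 g.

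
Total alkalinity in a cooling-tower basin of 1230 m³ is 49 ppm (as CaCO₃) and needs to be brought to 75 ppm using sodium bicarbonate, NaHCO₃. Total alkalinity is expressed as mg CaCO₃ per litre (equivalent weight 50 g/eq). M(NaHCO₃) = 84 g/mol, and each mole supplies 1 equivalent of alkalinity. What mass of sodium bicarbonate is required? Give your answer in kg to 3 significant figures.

Volume: 1230 m³ = 1,230,000 L.
Alkalinity to add: (75 − 49) = 26 mg/L as CaCO₃ × 1,230,000 L = 31,980 g as CaCO₃.
Equivalents: 31,980 g ÷ 50 g/eq = 639.6 eq.
NaHCO₃ supplies 1 eq per mole → 639.6 mol.
Mass: 639.6 mol × 84 g/mol = 53,730 g.

53.7 kg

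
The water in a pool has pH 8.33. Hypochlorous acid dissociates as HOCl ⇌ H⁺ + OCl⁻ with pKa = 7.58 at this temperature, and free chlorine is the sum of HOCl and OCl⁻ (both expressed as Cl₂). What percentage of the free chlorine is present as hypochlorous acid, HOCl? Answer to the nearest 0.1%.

15.1%

[OCl⁻]/[HOCl] = 10^(pH − pKa) = 10^(8.33 − 7.58) = 10^0.75 = 5.623.
Fraction as HOCl = 1 / (1 + 5.623) = 0.151.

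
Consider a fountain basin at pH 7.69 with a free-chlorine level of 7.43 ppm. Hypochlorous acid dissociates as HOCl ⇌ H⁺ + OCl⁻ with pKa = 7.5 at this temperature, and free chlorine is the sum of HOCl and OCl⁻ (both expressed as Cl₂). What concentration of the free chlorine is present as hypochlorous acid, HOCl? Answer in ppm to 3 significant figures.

2.92 ppm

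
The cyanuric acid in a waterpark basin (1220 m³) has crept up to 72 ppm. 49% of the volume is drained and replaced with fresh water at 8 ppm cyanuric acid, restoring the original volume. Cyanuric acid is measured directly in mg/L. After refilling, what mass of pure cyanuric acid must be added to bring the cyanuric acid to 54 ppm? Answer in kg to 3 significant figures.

16.3 kg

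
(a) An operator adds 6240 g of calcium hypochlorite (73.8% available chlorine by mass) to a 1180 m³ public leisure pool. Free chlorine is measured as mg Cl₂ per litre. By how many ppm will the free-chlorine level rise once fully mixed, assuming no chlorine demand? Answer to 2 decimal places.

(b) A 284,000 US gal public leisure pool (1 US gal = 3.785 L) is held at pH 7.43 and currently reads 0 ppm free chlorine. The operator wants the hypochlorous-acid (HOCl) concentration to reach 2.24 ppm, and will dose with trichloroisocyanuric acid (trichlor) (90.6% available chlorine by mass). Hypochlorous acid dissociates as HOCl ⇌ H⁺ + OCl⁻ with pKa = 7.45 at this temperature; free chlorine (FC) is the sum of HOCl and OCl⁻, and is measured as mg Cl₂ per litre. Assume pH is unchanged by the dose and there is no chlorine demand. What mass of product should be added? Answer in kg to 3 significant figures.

(a) 3.90 ppm; (b) 5.20 kg

(a) Volume: 1180 m³ = 1,180,000 L.
(a) Available chlorine delivered: 6240 g × 0.738 = 4605 g as Cl₂.
(a) Concentration rise: 4605 g / 1,180,000 L = 3.903 mg/L = 3.90 ppm.

(b) Volume: 284,000 US gal × 3.785 L/gal = 1,074,940 L.
(b) [OCl⁻]/[HOCl] = 10^(pH − pKa) = 10^(7.43 − 7.45) = 0.955; fraction as HOCl = 1/(1 + 0.955) = 0.5115.
(b) Free chlorine required for 2.24 ppm HOCl: 2.24 / 0.5115 = 4.379 ppm.
(b) FC to add: 4.379 − 0 = 4.379 mg/L as Cl₂.
(b) Cl₂ equivalent: 4.379 mg/L × 1,074,940 L = 4707 g.
(b) Product at 90.6% available Cl: 4707 / 0.906 = 5196 g.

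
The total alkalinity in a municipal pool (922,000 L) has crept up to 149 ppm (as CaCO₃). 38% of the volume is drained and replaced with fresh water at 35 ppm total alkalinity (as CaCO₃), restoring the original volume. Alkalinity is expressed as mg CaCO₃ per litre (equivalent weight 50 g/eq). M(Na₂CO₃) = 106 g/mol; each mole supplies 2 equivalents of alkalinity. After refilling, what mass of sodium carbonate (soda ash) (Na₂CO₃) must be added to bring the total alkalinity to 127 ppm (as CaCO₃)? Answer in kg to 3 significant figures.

20.8 kg

After draining 38% and refilling: 149 × 0.62 + 35 × 0.38 = 105.68 ppm.
Deficit to target: 127 − 105.68 = 21.32 mg/L.
As CaCO₃: 21.32 mg/L × 922,000 L = 19,660 g; ÷ 50 g/eq ÷ 2 = 196.6 mol Na₂CO₃.
Mass: 196.6 × 106 = 20,840 g.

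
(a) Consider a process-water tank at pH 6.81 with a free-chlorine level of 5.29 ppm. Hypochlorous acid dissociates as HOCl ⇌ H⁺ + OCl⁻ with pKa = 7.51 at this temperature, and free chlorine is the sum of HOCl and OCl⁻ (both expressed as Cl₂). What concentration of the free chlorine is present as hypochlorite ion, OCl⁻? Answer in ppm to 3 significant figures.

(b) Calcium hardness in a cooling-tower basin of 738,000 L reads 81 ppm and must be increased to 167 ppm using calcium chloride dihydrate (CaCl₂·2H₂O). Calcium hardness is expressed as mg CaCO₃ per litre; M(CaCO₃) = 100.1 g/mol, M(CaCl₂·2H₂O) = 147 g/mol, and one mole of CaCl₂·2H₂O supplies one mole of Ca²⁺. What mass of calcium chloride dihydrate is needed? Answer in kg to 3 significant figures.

(a) 0.880 ppm; (b) 93.2 kg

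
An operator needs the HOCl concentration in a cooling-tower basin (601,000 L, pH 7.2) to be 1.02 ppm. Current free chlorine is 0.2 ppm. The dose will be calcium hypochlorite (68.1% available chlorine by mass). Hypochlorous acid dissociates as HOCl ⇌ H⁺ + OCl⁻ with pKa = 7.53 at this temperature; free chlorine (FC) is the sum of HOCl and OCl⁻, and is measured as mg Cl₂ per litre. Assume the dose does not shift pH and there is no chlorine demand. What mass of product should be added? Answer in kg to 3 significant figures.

1.14 kg

[OCl⁻]/[HOCl] = 10^(pH − pKa) = 10^(7.2 − 7.53) = 0.4677; fraction as HOCl = 1/(1 + 0.4677) = 0.6813.
Free chlorine required for 1.02 ppm HOCl: 1.02 / 0.6813 = 1.497 ppm.
FC to add: 1.497 − 0.2 = 1.297 mg/L as Cl₂.
Cl₂ equivalent: 1.297 mg/L × 601,000 L = 779.6 g.
Product at 68.1% available Cl: 779.6 / 0.681 = 1145 g.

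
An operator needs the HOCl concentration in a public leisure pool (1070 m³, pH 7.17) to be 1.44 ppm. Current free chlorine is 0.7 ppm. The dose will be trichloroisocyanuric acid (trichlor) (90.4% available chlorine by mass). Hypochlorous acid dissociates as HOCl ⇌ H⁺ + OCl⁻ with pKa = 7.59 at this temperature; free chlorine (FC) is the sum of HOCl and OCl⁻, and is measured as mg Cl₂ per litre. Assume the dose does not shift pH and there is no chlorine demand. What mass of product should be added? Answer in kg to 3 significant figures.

1.52 kg

Volume: 1070 m³ = 1,070,000 L.
[OCl⁻]/[HOCl] = 10^(pH − pKa) = 10^(7.17 − 7.59) = 0.3802; fraction as HOCl = 1/(1 + 0.3802) = 0.7245.
Free chlorine required for 1.44 ppm HOCl: 1.44 / 0.7245 = 1.987 ppm.
FC to add: 1.987 − 0.7 = 1.287 mg/L as Cl₂.
Cl₂ equivalent: 1.287 mg/L × 1,070,000 L = 1378 g.
Product at 90.4% available Cl: 1378 / 0.904 = 1524 g.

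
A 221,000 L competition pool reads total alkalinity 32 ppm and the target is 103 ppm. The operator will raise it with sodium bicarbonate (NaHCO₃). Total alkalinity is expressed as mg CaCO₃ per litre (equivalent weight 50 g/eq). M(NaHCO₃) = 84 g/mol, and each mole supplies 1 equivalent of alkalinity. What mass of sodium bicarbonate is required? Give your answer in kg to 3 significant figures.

26.4 kg

Alkalinity to add: (103 − 32) = 71 mg/L as CaCO₃ × 221,000 L = 15,690 g as CaCO₃.
Equivalents: 15,690 g ÷ 50 g/eq = 313.8 eq.
NaHCO₃ supplies 1 eq per mole → 313.8 mol.
Mass: 313.8 mol × 84 g/mol = 26,360 g.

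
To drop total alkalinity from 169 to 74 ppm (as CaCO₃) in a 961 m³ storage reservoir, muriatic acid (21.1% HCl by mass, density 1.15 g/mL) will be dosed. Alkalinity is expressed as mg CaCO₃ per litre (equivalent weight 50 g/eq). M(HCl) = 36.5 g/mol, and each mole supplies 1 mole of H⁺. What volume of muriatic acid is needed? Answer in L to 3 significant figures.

275 L

Volume: 961 m³ = 961,000 L.
Alkalinity to neutralize: (169 − 74) = 95 mg/L as CaCO₃ × 961,000 L = 91,300 g as CaCO₃.
Equivalents of H⁺ required: 91,300 ÷ 50 g/eq = 1826 eq = 1826 mol HCl.
Mass of HCl: 1826 × 36.5 = 66,650 g.
Mass of 21.1% solution: 66,650 / 0.211 = 315,900 g.
Volume: 315,900 g ÷ 1.15 g/mL = 274,700 mL.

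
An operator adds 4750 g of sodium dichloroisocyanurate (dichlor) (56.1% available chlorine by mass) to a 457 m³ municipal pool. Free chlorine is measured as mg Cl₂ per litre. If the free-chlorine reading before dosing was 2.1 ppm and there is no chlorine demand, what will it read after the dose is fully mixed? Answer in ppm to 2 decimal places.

7.93 ppm

Volume: 457 m³ = 457,000 L.
Available chlorine delivered: 4750 g × 0.561 = 2665 g as Cl₂.
Concentration rise: 2665 g / 457,000 L = 5.831 mg/L = 5.83 ppm.
Final FC: 2.1 + 5.83 = 7.93 ppm.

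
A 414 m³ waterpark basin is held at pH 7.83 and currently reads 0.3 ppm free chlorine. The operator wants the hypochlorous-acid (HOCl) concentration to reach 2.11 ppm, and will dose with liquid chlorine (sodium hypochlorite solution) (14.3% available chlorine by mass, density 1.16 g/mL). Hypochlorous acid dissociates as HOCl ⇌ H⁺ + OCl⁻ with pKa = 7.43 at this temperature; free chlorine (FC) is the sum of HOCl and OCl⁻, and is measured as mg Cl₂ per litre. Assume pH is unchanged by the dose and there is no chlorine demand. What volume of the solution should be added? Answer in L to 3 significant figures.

17.7 L

Volume: 414 m³ = 414,000 L.
[OCl⁻]/[HOCl] = 10^(pH − pKa) = 10^(7.83 − 7.43) = 2.512; fraction as HOCl = 1/(1 + 2.512) = 0.2847.
Free chlorine required for 2.11 ppm HOCl: 2.11 / 0.2847 = 7.41 ppm.
FC to add: 7.41 − 0.3 = 7.11 mg/L as Cl₂.
Cl₂ equivalent: 7.11 mg/L × 414,000 L = 2944 g.
Product at 14.3% available Cl: 2944 / 0.143 = 20,580 g.
Volume: 20,580 g ÷ 1.16 g/mL = 17,750 mL.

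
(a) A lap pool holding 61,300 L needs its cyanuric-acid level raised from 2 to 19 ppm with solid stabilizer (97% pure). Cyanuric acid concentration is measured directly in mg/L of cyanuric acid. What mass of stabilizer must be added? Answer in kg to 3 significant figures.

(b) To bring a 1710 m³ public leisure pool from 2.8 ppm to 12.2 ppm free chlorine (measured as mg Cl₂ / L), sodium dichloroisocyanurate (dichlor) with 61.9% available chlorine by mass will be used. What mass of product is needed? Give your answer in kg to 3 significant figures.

(a) CYA to add: (19 − 2) = 17 mg/L × 61,300 L = 1042 g cyanuric acid.
(a) At 97% purity: 1042 / 0.97 = 1074 g product.

(b) Volume: 1710 m³ = 1,710,000 L.
(b) Chlorine deficit: 12.2 − 2.8 = 9.4 ppm = 9.4 mg/L as Cl₂.
(b) Cl₂ equivalent needed: 9.4 mg/L × 1,710,000 L = 16,070,000 mg = 16,070 g.
(b) Product at 61.9% available chlorine: 16,070 / 0.619 = 25,970 g.

(a) 1.07 kg; (b) 26.0 kg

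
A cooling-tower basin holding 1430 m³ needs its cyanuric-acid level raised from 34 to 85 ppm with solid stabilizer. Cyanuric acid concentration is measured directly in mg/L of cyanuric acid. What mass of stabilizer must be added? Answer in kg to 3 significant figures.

72.9 kg

Volume: 1430 m³ = 1,430,000 L.
CYA to add: (85 − 34) = 51 mg/L × 1,430,000 L = 72,930 g cyanuric acid.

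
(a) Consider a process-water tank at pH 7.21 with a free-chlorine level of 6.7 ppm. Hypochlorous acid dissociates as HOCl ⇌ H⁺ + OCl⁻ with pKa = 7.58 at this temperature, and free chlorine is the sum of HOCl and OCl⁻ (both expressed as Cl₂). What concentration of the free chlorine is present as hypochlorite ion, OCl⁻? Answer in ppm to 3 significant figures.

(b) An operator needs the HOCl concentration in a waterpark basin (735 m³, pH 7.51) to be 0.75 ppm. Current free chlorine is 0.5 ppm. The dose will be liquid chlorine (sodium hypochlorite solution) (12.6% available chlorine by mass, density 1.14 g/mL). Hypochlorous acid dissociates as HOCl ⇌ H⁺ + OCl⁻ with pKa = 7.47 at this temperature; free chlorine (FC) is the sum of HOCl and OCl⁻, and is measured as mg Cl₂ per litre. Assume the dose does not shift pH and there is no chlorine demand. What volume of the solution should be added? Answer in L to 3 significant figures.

(a) [OCl⁻]/[HOCl] = 10^(pH − pKa) = 10^(7.21 − 7.58) = 10^-0.37 = 0.4266.
(a) Fraction as HOCl = 1 / (1 + 0.4266) = 0.701.
(a) OCl⁻ = (1 − 0.701) × 6.7 ppm = 2.003 ppm.

(b) Volume: 735 m³ = 735,000 L.
(b) [OCl⁻]/[HOCl] = 10^(pH − pKa) = 10^(7.51 − 7.47) = 1.096; fraction as HOCl = 1/(1 + 1.096) = 0.477.
(b) Free chlorine required for 0.75 ppm HOCl: 0.75 / 0.477 = 1.572 ppm.
(b) FC to add: 1.572 − 0.5 = 1.072 mg/L as Cl₂.
(b) Cl₂ equivalent: 1.072 mg/L × 735,000 L = 788.2 g.
(b) Product at 12.6% available Cl: 788.2 / 0.126 = 6255 g.
(b) Volume: 6255 g ÷ 1.14 g/mL = 5487 mL.

(a) 2.00 ppm; (b) 5.49 L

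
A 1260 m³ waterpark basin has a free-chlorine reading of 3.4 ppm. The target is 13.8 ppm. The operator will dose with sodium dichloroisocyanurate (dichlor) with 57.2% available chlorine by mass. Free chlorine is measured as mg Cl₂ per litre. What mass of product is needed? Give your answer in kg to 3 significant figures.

22.9 kg

Volume: 1260 m³ = 1,260,000 L.
Chlorine deficit: 13.8 − 3.4 = 10.4 ppm = 10.4 mg/L as Cl₂.
Cl₂ equivalent needed: 10.4 mg/L × 1,260,000 L = 13,100,000 mg = 13,100 g.
Product at 57.2% available chlorine: 13,100 / 0.572 = 22,910 g.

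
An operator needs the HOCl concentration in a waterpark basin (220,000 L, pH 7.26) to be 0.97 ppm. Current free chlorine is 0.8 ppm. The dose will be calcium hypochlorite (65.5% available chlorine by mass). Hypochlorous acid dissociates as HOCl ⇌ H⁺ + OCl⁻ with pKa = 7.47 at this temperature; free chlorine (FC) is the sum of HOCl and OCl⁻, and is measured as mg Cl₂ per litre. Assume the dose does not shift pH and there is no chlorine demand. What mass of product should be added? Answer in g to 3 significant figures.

[OCl⁻]/[HOCl] = 10^(pH − pKa) = 10^(7.26 − 7.47) = 0.6166; fraction as HOCl = 1/(1 + 0.6166) = 0.6186.
Free chlorine required for 0.97 ppm HOCl: 0.97 / 0.6186 = 1.568 ppm.
FC to add: 1.568 − 0.8 = 0.7681 mg/L as Cl₂.
Cl₂ equivalent: 0.7681 mg/L × 220,000 L = 169 g.
Product at 65.5% available Cl: 169 / 0.655 = 258 g.

258 g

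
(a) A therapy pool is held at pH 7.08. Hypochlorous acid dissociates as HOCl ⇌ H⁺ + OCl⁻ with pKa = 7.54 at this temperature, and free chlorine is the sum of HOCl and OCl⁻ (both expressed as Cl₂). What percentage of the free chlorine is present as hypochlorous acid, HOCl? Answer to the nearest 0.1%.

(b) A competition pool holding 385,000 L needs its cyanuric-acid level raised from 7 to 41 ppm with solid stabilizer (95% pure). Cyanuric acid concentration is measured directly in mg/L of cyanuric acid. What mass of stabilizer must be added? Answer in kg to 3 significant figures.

(a) [OCl⁻]/[HOCl] = 10^(pH − pKa) = 10^(7.08 − 7.54) = 10^-0.46 = 0.3467.
(a) Fraction as HOCl = 1 / (1 + 0.3467) = 0.7425.

(b) CYA to add: (41 − 7) = 34 mg/L × 385,000 L = 13,090 g cyanuric acid.
(b) At 95% purity: 13,090 / 0.95 = 13,780 g product.

(a) 74.3%; (b) 13.8 kg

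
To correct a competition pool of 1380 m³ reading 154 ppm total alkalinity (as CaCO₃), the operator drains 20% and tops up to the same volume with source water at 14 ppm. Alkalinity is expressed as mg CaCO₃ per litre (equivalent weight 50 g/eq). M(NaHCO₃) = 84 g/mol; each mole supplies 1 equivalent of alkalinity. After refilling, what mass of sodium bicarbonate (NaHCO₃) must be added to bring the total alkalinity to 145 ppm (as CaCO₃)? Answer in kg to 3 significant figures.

Volume: 1380 m³ = 1,380,000 L.
After draining 20% and refilling: 154 × 0.80 + 14 × 0.20 = 126 ppm.
Deficit to target: 145 − 126 = 19 mg/L.
As CaCO₃: 19 mg/L × 1,380,000 L = 26,220 g; ÷ 50 g/eq ÷ 1 = 524.4 mol NaHCO₃.
Mass: 524.4 × 84 = 44,050 g.

44.0 kg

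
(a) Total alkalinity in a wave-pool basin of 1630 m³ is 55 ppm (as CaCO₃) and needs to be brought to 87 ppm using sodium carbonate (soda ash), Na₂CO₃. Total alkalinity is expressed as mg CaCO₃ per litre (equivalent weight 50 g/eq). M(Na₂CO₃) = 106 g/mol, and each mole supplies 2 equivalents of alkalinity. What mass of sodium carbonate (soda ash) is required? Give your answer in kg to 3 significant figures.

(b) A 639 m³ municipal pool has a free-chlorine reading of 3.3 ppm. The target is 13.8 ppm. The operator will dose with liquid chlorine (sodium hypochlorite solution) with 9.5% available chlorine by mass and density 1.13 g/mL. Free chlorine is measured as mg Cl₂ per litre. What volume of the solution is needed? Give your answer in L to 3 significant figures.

(a) 55.3 kg; (b) 62.5 L

(a) Volume: 1630 m³ = 1,630,000 L.
(a) Alkalinity to add: (87 − 55) = 32 mg/L as CaCO₃ × 1,630,000 L = 52,160 g as CaCO₃.
(a) Equivalents: 52,160 g ÷ 50 g/eq = 1043 eq.
(a) Each mole of Na₂CO₃ supplies 2 eq, so 1043 / 2 = 521.6 mol.
(a) Mass: 521.6 mol × 106 g/mol = 55,290 g.

(b) Volume: 639 m³ = 639,000 L.
(b) Chlorine deficit: 13.8 − 3.3 = 10.5 ppm = 10.5 mg/L as Cl₂.
(b) Cl₂ equivalent needed: 10.5 mg/L × 639,000 L = 6,710,000 mg = 6710 g.
(b) Product at 9.5% available chlorine: 6710 / 0.095 = 70,630 g.
(b) Volume at density 1.13 g/mL: 70,630 g ÷ 1.13 g/mL = 62,500 mL.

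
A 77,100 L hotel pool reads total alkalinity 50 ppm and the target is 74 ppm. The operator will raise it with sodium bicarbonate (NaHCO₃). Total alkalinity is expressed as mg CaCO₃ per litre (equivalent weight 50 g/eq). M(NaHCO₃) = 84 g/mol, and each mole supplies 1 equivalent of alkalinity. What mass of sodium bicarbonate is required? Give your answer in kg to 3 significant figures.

Alkalinity to add: (74 − 50) = 24 mg/L as CaCO₃ × 77,100 L = 1850 g as CaCO₃.
Equivalents: 1850 g ÷ 50 g/eq = 37.01 eq.
NaHCO₃ supplies 1 eq per mole → 37.01 mol.
Mass: 37.01 mol × 84 g/mol = 3109 g.

3.11 kg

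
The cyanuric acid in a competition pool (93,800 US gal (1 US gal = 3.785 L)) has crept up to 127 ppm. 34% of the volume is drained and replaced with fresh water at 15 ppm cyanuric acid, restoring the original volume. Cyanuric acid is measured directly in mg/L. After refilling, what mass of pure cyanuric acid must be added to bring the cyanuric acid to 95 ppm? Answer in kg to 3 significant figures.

Volume: 93,800 US gal × 3.785 L/gal = 355,033 L.
After draining 34% and refilling: 127 × 0.66 + 15 × 0.34 = 88.92 ppm.
Deficit to target: 95 − 88.92 = 6.08 mg/L.
Mass: 6.08 mg/L × 355,033 L = 2159 g cyanuric acid.

2.16 kg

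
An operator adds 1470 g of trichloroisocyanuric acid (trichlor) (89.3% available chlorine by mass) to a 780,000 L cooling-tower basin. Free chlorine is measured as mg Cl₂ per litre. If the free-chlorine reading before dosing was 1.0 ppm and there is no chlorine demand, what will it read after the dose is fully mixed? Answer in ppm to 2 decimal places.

Available chlorine delivered: 1470 g × 0.893 = 1313 g as Cl₂.
Concentration rise: 1313 g / 780,000 L = 1.683 mg/L = 1.68 ppm.
Final FC: 1.0 + 1.68 = 2.68 ppm.

2.68 ppm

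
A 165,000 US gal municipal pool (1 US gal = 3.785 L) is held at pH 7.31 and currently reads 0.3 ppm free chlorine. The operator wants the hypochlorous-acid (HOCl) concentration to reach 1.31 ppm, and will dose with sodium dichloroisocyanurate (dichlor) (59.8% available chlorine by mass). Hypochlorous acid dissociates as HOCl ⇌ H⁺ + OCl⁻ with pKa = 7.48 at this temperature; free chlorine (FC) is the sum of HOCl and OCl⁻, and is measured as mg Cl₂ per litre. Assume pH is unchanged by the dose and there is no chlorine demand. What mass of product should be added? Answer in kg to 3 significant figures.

Volume: 165,000 US gal × 3.785 L/gal = 624,525 L.
[OCl⁻]/[HOCl] = 10^(pH − pKa) = 10^(7.31 − 7.48) = 0.6761; fraction as HOCl = 1/(1 + 0.6761) = 0.5966.
Free chlorine required for 1.31 ppm HOCl: 1.31 / 0.5966 = 2.196 ppm.
FC to add: 2.196 − 0.3 = 1.896 mg/L as Cl₂.
Cl₂ equivalent: 1.896 mg/L × 624,525 L = 1184 g.
Product at 59.8% available Cl: 1184 / 0.598 = 1980 g.

1.98 kg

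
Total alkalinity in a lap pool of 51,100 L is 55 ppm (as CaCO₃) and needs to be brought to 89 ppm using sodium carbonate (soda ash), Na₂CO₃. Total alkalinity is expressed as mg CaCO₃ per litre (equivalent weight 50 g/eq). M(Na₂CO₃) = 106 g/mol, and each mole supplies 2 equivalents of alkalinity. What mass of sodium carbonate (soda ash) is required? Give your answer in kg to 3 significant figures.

1.84 kg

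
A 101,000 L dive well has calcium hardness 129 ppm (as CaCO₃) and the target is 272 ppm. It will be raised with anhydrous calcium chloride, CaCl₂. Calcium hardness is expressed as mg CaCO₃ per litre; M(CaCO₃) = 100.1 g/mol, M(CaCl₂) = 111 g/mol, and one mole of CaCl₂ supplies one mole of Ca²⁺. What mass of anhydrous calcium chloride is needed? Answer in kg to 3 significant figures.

Hardness to add: (272 − 129) = 143 mg/L as CaCO₃ × 101,000 L = 14,440 g as CaCO₃.
Moles of Ca²⁺ (1 mol Ca²⁺ ≡ 1 mol CaCO₃): 14,440 / 100.1 g/mol = 144.3 mol.
Mass of CaCl₂: 144.3 × 111 = 16,020 g.

16.0 kg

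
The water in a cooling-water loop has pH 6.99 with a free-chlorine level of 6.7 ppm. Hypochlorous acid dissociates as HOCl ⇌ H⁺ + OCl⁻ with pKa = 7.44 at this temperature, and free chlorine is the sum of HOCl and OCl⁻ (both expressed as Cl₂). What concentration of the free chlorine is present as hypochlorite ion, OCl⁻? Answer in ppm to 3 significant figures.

[OCl⁻]/[HOCl] = 10^(pH − pKa) = 10^(6.99 − 7.44) = 10^-0.45 = 0.3548.
Fraction as HOCl = 1 / (1 + 0.3548) = 0.7381.
OCl⁻ = (1 − 0.7381) × 6.7 ppm = 1.755 ppm.

1.75 ppm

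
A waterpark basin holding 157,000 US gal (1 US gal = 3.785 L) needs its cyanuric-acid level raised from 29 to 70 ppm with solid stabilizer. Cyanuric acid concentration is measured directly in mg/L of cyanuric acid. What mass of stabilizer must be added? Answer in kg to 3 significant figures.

24.4 kg

Volume: 157,000 US gal × 3.785 L/gal = 594,245 L.
CYA to add: (70 − 29) = 41 mg/L × 594,245 L = 24,360 g cyanuric acid.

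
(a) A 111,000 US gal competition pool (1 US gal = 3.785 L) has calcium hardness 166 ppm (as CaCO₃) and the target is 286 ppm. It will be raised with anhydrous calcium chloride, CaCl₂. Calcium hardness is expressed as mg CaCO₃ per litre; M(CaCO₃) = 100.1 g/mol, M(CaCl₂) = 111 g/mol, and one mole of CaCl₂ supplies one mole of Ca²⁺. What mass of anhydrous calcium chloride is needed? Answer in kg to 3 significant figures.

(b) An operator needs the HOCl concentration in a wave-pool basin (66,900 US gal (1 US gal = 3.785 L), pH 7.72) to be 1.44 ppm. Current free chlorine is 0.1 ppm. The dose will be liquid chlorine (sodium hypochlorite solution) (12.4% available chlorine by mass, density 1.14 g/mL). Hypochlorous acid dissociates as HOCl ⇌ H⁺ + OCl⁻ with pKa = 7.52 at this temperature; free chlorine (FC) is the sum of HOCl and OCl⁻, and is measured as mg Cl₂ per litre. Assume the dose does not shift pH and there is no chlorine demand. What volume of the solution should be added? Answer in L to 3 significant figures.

(a) 55.9 kg; (b) 6.49 L

(a) Volume: 111,000 US gal × 3.785 L/gal = 420,135 L.
(a) Hardness to add: (286 − 166) = 120 mg/L as CaCO₃ × 420,135 L = 50,420 g as CaCO₃.
(a) Moles of Ca²⁺ (1 mol Ca²⁺ ≡ 1 mol CaCO₃): 50,420 / 100.1 g/mol = 503.7 mol.
(a) Mass of CaCl₂: 503.7 × 111 = 55,910 g.

(b) Volume: 66,900 US gal × 3.785 L/gal = 253,216 L.
(b) [OCl⁻]/[HOCl] = 10^(pH − pKa) = 10^(7.72 − 7.52) = 1.585; fraction as HOCl = 1/(1 + 1.585) = 0.3869.
(b) Free chlorine required for 1.44 ppm HOCl: 1.44 / 0.3869 = 3.722 ppm.
(b) FC to add: 3.722 − 0.1 = 3.622 mg/L as Cl₂.
(b) Cl₂ equivalent: 3.622 mg/L × 253,216 L = 917.2 g.
(b) Product at 12.4% available Cl: 917.2 / 0.124 = 7397 g.
(b) Volume: 7397 g ÷ 1.14 g/mL = 6488 mL.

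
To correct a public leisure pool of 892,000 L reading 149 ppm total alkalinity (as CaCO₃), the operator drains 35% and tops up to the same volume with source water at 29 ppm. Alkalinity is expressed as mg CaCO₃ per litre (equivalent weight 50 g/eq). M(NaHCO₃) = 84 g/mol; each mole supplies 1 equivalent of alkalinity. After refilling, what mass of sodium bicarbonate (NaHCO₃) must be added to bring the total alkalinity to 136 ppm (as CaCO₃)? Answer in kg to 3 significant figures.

After draining 35% and refilling: 149 × 0.65 + 29 × 0.35 = 107 ppm.
Deficit to target: 136 − 107 = 29 mg/L.
As CaCO₃: 29 mg/L × 892,000 L = 25,870 g; ÷ 50 g/eq ÷ 1 = 517.4 mol NaHCO₃.
Mass: 517.4 × 84 = 43,460 g.

43.5 kg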